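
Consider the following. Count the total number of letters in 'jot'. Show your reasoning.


Spell out 'jot' and number each letter: j(1), o(2), t(3). Total: 3 letters.

3


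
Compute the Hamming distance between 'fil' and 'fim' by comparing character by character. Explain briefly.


Alignment:
Position 1: 'f' vs 'f' = match
Position 2: 'i' vs 'i' = match
Position 3: 'l' vs 'm' = DIFFER
Total differences: 1

1


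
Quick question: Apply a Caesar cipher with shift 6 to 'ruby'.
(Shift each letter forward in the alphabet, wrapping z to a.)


Shift each letter by 6: r -> x, u -> a, b -> h, y -> e. Result: 'xahe'.

xahe


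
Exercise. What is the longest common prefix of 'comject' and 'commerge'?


Compare from the start: 3 characters match: 'com'. Mismatch at position 4: 'j' vs 'm'.

com


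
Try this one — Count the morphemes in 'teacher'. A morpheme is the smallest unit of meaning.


Decomposition: teach (root) + -er (suffix) = 2 morpheme(s)

2 morphemes


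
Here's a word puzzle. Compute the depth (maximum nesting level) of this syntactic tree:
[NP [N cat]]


Count bracket nesting levels:
'[' at pos 0: depth = 1
'[' at pos 4: depth = 2
Maximum depth reached: 2

2


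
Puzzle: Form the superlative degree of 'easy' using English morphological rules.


Apply superlative formation (consonant + y: change y to i, add -est): 'easy' -> 'easiest'.

easiest


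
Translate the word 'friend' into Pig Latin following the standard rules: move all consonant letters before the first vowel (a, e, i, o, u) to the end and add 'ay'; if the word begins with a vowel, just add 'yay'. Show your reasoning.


'friend': move consonant cluster 'fr' to end and add 'ay': 'iendfray'.

iendfray


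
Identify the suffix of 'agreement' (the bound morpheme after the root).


The word 'agreement' = 'agree' (root) + '-ment' (suffix). The suffix is '-ment'.

ment


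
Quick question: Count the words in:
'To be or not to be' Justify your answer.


Split into words: To | be | or | not | to | be = 6 words.

6


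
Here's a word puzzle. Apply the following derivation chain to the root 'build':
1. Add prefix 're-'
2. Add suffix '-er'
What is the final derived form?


Step 1: Add prefix 're-' to 'build' = 'rebuild'
Step 2: Add suffix '-er' to 'rebuild' = 'rebuilder'

rebuilder


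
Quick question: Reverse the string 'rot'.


Reverse 'rot' character by character: 'tor'.

tor


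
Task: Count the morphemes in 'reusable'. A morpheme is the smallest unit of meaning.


Decomposition: re- (prefix) + use (root) + -able (suffix) = 3 morpheme(s)

3 morphemes


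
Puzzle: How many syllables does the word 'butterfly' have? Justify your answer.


Break 'butterfly' into syllables: but-ter-fly -> but | ter | fly = 3 syllables

3 syllables


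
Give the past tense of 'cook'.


Apply rule: Add -ed. 'cook' becomes 'cooked'.

cooked


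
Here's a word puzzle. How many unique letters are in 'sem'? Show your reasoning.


Unique letters in 'sem': {e, m, s} = 3 distinct letters.

3


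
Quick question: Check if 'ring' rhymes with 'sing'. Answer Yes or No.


Rime (stressed vowel + following sounds) of 'ring': -ing = /ɪŋ/
Rime of 'sing': -ing = /ɪŋ/
/ɪŋ/ and /ɪŋ/ are the same ending sound, so the words rhyme.

Yes


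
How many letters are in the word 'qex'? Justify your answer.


Spell out 'qex' and number each letter: q(1), e(2), x(3). Total: 3 letters.

3


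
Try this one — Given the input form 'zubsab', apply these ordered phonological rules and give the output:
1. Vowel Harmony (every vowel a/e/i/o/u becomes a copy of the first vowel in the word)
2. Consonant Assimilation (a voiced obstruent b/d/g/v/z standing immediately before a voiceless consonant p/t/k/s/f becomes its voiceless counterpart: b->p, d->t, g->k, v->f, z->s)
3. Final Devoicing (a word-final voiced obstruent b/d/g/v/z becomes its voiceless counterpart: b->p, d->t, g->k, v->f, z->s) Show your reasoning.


Starting form: 'zubsab'
Rule 1: Vowel Harmony: all vowels become 'u' (matching first vowel). 'zubsab' -> 'zubsub'
Rule 2: Consonant Assimilation: voiced obstruent before voiceless consonant becomes voiceless ('bs' -> 'ps'). 'zubsub' -> 'zupsub'
Rule 3: Final Devoicing: word-final voiced obstruent 'b' becomes voiceless 'p'. 'zupsub' -> 'zupsup'
Final form: 'zupsup'

zupsup


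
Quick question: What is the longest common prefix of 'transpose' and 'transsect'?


Compare from the start: 5 characters match: 'trans'. Mismatch at position 6: 'p' vs 's'.

trans


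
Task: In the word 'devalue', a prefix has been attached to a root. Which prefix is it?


The word 'devalue' = 'de' (prefix) + 'value' (root). The prefix is 'de'.

de


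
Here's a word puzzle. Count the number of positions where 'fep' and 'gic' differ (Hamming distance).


Alignment:
Position 1: 'f' vs 'g' = DIFFER
Position 2: 'e' vs 'i' = DIFFER
Position 3: 'p' vs 'c' = DIFFER
Total differences: 3

3


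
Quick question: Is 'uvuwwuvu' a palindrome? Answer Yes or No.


Forward: 'uvuwwuvu'
Reversed: 'uvuwwuvu'
They are identical.

Yes


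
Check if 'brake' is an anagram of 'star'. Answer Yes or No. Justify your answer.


Sorted letters of 'brake': 'abekr'
Sorted letters of 'star': 'arst'
They do not match.

No


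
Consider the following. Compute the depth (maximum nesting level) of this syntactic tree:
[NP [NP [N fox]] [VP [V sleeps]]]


Count bracket nesting levels:
'[' at pos 0: depth = 1
'[' at pos 4: depth = 2
'[' at pos 8: depth = 3
'[' at pos 17: depth = 2
'[' at pos 21: depth = 3
Maximum depth reached: 3

3


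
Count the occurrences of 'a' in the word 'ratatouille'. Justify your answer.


Letter 'a' in 'ratatouille': found at position(s) 2, 4 = 2 occurrence(s).

2


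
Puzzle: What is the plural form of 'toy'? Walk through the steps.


Apply rule: Add -s. 'toy' becomes 'toys'.

toys


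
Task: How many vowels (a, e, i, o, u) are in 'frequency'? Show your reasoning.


Vowels in 'frequency': e, u, e = 3 vowels.

3


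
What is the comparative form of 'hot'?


Apply comparative formation (double final consonant, add -er): 'hot' -> 'hotter'.

hotter


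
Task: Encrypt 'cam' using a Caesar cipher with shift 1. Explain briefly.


Shift each letter by 1: c -> d, a -> b, m -> n. Result: 'dbn'.

dbn


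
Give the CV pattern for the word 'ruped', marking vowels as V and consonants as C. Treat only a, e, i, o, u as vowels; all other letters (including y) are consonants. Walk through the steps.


Letter mapping: r = C, u = V, p = C, e = V, d = C.

CVCVC


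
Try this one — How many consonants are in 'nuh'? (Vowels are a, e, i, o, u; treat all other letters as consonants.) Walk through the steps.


Consonants in 'nuh': n, h = 2 consonants.

2


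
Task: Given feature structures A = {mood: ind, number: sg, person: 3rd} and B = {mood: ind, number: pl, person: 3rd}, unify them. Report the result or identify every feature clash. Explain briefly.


Compare features:
mood: A=ind vs B=ind -> unified: ind
number: A=sg vs B=pl -> CLASH
person: A=3rd vs B=3rd -> unified: 3rd
Clash detected on feature 'number' (sg vs pl); unification fails.

CLASH on 'number' (sg vs pl)


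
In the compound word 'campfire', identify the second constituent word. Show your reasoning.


Split 'campfire' into 'camp' + 'fire'. The second part is 'fire'.

fire


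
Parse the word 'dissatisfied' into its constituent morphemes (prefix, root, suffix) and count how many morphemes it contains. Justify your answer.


Step 1: Identify prefix: 'dis' (meaning: not/apart)
Step 2: Identify root: 'satisfy'
Step 3: Identify suffix(es): 'ed'
Decomposition: dis- (prefix: not/apart) + satisfy (root) + -ed (suffix: past)
Total morphemes: 3

3 morphemes (dis- (prefix: not/apart) + satisfy (root) + -ed (suffix: past))


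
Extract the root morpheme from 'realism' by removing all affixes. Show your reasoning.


Remove suffix '-ism' from 'realism' to get root 'real'.

real


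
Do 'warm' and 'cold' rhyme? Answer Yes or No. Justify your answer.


Rime (stressed vowel + following sounds) of 'warm': -arm = /ɔːrm/
Rime of 'cold': -old = /oʊld/
/ɔːrm/ and /oʊld/ are different ending sounds, so the words do not rhyme.

No


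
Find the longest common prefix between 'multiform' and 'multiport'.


Compare from the start: 5 characters match: 'multi'. Mismatch at position 6: 'f' vs 'p'.

multi


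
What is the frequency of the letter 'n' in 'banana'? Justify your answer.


Letter 'n' in 'banana': found at position(s) 3, 5 = 2 occurrence(s).

2


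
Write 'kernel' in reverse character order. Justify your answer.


Reverse 'kernel' character by character: 'lenrek'.

lenrek


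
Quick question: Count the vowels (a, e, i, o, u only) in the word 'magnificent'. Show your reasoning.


Vowels in 'magnificent': a, i, i, e = 4 vowels.

4


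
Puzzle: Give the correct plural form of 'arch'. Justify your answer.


Apply rule: Add -es (sibilant/fricative ending). 'arch' becomes 'arches'.

arches


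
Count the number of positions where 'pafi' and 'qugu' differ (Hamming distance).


Alignment:
Position 1: 'p' vs 'q' = DIFFER
Position 2: 'a' vs 'u' = DIFFER
Position 3: 'f' vs 'g' = DIFFER
Position 4: 'i' vs 'u' = DIFFER
Total differences: 4

4


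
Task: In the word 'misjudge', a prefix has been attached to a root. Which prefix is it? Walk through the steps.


The word 'misjudge' = 'mis' (prefix) + 'judge' (root). The prefix is 'mis'.

mis


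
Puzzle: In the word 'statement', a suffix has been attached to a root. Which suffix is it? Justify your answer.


The word 'statement' = 'state' (root) + '-ment' (suffix). The suffix is '-ment'.

ment


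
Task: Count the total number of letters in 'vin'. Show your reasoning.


Spell out 'vin' and number each letter: v(1), i(2), n(3). Total: 3 letters.

3


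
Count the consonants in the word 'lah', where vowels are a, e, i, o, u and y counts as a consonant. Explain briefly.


Consonants in 'lah': l, h = 2 consonants.

2


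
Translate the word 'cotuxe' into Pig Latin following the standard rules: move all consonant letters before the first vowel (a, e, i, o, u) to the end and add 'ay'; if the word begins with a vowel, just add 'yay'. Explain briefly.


'cotuxe': move consonant cluster 'c' to end and add 'ay': 'otuxecay'.

otuxecay


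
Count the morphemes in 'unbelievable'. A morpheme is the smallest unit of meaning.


Decomposition: un- (prefix) + believe (root) + -able (suffix) = 3 morpheme(s)

3 morphemes


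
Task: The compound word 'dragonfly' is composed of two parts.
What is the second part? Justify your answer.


Split 'dragonfly' into 'dragon' + 'fly'. The second part is 'fly'.

fly


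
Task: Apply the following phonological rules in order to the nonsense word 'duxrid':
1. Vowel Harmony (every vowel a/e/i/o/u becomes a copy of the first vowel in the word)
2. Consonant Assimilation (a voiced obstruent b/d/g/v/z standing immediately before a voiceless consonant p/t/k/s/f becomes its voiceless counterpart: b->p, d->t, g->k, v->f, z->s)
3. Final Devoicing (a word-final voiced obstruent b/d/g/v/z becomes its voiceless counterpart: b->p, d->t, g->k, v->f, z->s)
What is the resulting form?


Starting form: 'duxrid'
Rule 1: Vowel Harmony: all vowels become 'u' (matching first vowel). 'duxrid' -> 'duxrud'
Rule 2: Consonant Assimilation: no voiced obstruent (b/d/g/v/z) stands immediately before a voiceless consonant (p/t/k/s/f). No change.
Rule 3: Final Devoicing: word-final voiced obstruent 'd' becomes voiceless 't'. 'duxrud' -> 'duxrut'
Final form: 'duxrut'

duxrut


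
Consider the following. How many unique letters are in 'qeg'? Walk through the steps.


Unique letters in 'qeg': {e, g, q} = 3 distinct letters.

3


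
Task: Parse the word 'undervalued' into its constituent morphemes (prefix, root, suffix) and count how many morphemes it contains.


Step 1: Identify prefix: 'under' (meaning: beneath/insufficient)
Step 2: Identify root: 'value'
Step 3: Identify suffix(es): 'ed'
Decomposition: under- (prefix: beneath/insufficient) + value (root) + -ed (suffix: past)
Total morphemes: 3

3 morphemes (under- (prefix: beneath/insufficient) + value (root) + -ed (suffix: past))


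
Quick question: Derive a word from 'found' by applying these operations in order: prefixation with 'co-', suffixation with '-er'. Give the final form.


Step 1: Add prefix 'co-' to 'found' = 'cofound'
Step 2: Add suffix '-er' to 'cofound' = 'cofounder'

cofounder


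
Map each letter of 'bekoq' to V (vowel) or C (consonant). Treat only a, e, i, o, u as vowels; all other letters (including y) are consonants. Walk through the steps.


Letter mapping: b = C, e = V, k = C, o = V, q = C.

CVCVC


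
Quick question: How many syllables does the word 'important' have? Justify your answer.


Break 'important' into syllables: im-por-tant -> im | por | tant = 3 syllables

3 syllables


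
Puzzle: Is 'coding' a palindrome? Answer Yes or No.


Forward: 'coding'
Reversed: 'gnidoc'
They differ.

No


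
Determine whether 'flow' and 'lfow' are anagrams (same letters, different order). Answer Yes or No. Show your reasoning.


Sorted letters of 'flow': 'flow'
Sorted letters of 'lfow': 'flow'
They match.

Yes


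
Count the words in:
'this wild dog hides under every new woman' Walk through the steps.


Split into words: this | wild | dog | hides | under | every | new | woman = 8 words.

8


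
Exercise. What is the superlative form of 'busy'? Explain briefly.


Apply superlative formation (consonant + y: change y to i, add -est): 'busy' -> 'busiest'.

busiest


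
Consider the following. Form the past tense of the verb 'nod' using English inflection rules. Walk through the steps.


Apply rule: Double final consonant and add -ed. 'nod' becomes 'nodded'.

nodded


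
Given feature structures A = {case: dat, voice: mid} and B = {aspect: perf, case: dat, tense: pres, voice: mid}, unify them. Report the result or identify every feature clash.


Compare features:
aspect: A=_ vs B=perf -> unified: perf
case: A=dat vs B=dat -> unified: dat
tense: A=_ vs B=pres -> unified: pres
voice: A=mid vs B=mid -> unified: mid
No clashes found.

Unified: {aspect: perf, case: dat, tense: pres, voice: mid}


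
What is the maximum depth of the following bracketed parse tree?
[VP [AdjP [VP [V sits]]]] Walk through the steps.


Count bracket nesting levels:
'[' at pos 0: depth = 1
'[' at pos 4: depth = 2
'[' at pos 10: depth = 3
'[' at pos 14: depth = 4
Maximum depth reached: 4

4


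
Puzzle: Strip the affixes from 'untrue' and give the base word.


Remove prefix 'un' from 'untrue' to get root 'true'.

true


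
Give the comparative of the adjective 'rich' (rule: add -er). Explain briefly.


Apply comparative formation (add -er): 'rich' -> 'richer'.

richer


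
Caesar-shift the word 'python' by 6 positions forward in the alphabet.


Shift each letter by 6: p -> v, y -> e, t -> z, h -> n, o -> u, n -> t. Result: 'veznut'.

veznut


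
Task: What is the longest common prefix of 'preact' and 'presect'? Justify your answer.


Compare from the start: 3 characters match: 'pre'. Mismatch at position 4: 'a' vs 's'.

pre


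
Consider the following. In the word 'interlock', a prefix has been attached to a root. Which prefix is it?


The word 'interlock' = 'inter' (prefix) + 'lock' (root). The prefix is 'inter'.

inter


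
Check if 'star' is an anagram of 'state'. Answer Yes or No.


Sorted letters of 'star': 'arst'
Sorted letters of 'state': 'aestt'
They do not match.

No


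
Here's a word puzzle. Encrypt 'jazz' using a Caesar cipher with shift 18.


Shift each letter by 18: j -> b, a -> s, z -> r, z -> r. Result: 'bsrr'.

bsrr


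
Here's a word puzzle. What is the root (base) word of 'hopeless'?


Remove suffix '-less' from 'hopeless' to get root 'hope'.

hope


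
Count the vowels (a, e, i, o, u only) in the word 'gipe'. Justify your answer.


Vowels in 'gipe': i, e = 2 vowels.

2


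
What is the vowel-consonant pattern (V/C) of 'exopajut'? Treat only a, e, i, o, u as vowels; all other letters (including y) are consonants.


Letter mapping: e = V, x = C, o = V, p = C, a = V, j = C, u = V, t = C.

VCVCVCVC


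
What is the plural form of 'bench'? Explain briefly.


Apply rule: Add -es (sibilant/fricative ending). 'bench' becomes 'benches'.

benches


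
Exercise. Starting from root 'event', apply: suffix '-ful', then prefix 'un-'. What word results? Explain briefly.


Step 1: Add suffix '-ful' to 'event' = 'eventful'
Step 2: Add prefix 'un-' to 'eventful' = 'uneventful'

uneventful


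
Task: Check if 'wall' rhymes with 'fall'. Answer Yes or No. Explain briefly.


Rime (stressed vowel + following sounds) of 'wall': -all = /ɔːl/
Rime of 'fall': -all = /ɔːl/
/ɔːl/ and /ɔːl/ are the same ending sound, so the words rhyme.

Yes


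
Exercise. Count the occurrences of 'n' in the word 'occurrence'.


Letter 'n' in 'occurrence': found at position(s) 8 = 1 occurrence(s).

1


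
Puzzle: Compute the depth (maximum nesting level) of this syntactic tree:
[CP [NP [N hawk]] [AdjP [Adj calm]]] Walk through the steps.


Count bracket nesting levels:
'[' at pos 0: depth = 1
'[' at pos 4: depth = 2
'[' at pos 8: depth = 3
'[' at pos 18: depth = 2
'[' at pos 24: depth = 3
Maximum depth reached: 3

3


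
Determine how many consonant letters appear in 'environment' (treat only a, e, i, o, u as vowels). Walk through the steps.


Consonants in 'environment': n, v, r, n, m, n, t = 7 consonants.

7


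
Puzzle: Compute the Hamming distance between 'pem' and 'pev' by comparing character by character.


Alignment:
Position 1: 'p' vs 'p' = match
Position 2: 'e' vs 'e' = match
Position 3: 'm' vs 'v' = DIFFER
Total differences: 1

1


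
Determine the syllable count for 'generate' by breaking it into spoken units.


Break 'generate' into syllables: gen-er-ate -> gen | er | ate = 3 syllables

3 syllables


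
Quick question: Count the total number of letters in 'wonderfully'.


Spell out 'wonderfully' and number each letter: w(1), o(2), n(3), d(4), e(5), r(6), f(7), u(8), l(9), l(10), y(11). Total: 11 letters.

11


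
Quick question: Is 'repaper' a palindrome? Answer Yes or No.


Forward: 'repaper'
Reversed: 'repaper'
They are identical.

Yes


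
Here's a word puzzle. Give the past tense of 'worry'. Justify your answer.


Apply rule: Change -y to -ied. 'worry' becomes 'worried'.

worried


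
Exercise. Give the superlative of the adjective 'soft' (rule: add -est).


Apply superlative formation (add -est): 'soft' -> 'softest'.

softest


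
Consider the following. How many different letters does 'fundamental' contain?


Unique letters in 'fundamental': {a, d, e, f, l, m, n, t, u} = 9 distinct letters.

9


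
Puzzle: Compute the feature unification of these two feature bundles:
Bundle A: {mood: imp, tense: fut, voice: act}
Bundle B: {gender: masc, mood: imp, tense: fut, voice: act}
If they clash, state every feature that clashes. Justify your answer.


Compare features:
gender: A=_ vs B=masc -> unified: masc
mood: A=imp vs B=imp -> unified: imp
tense: A=fut vs B=fut -> unified: fut
voice: A=act vs B=act -> unified: act
No clashes found.

Unified: {gender: masc, mood: imp, tense: fut, voice: act}


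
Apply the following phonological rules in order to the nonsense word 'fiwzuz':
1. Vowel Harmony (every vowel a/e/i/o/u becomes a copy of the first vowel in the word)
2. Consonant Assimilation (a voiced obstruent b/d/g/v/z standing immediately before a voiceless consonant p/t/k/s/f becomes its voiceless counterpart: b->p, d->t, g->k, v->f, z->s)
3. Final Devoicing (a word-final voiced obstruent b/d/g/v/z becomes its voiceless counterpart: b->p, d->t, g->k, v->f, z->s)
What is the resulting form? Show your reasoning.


Starting form: 'fiwzuz'
Rule 1: Vowel Harmony: all vowels become 'i' (matching first vowel). 'fiwzuz' -> 'fiwziz'
Rule 2: Consonant Assimilation: no voiced obstruent (b/d/g/v/z) stands immediately before a voiceless consonant (p/t/k/s/f). No change.
Rule 3: Final Devoicing: word-final voiced obstruent 'z' becomes voiceless 's'. 'fiwziz' -> 'fiwzis'
Final form: 'fiwzis'

fiwzis


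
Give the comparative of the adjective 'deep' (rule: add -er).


Apply comparative formation (add -er): 'deep' -> 'deeper'.

deeper


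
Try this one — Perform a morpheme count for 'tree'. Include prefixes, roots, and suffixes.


Decomposition: tree (free morpheme) = 1 morpheme(s)

1 morphemes


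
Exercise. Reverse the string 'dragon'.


Reverse 'dragon' character by character: 'nogard'.

nogard


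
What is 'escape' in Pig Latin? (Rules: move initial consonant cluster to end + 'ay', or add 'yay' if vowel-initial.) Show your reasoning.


'escape' starts with a vowel, so add 'yay': 'escapeyay'.

escapeyay


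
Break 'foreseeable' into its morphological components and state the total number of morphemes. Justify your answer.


Step 1: Identify prefix: 'fore' (meaning: before/front)
Step 2: Identify root: 'see'
Step 3: Identify suffix(es): 'able'
Decomposition: fore- (prefix: before/front) + see (root) + -able (suffix: capable of)
Total morphemes: 3

3 morphemes (fore- (prefix: before/front) + see (root) + -able (suffix: capable of))


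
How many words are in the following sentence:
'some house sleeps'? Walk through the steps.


Split into words: some | house | sleeps = 3 words.

3


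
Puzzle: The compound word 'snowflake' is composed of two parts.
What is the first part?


Split 'snowflake' into 'snow' + 'flake'. The first part is 'snow'.

snow


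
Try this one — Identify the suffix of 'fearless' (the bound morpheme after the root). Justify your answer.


The word 'fearless' = 'fear' (root) + '-less' (suffix). The suffix is '-less'.

less


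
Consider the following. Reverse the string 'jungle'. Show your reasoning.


Reverse 'jungle' character by character: 'elgnuj'.

elgnuj


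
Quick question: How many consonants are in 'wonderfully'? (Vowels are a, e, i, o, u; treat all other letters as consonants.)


Consonants in 'wonderfully': w, n, d, r, f, l, l, y = 8 consonants.

8


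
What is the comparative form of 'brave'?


Apply comparative formation (ends in e: add -r): 'brave' -> 'braver'.

braver


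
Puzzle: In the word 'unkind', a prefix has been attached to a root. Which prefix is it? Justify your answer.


The word 'unkind' = 'un' (prefix) + 'kind' (root). The prefix is 'un'.

un


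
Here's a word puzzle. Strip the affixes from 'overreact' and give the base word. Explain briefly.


Remove prefix 'over' from 'overreact' to get root 'react'.

react


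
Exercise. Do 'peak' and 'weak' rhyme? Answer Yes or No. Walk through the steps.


Rime (stressed vowel + following sounds) of 'peak': -eak = /iːk/
Rime of 'weak': -eak = /iːk/
/iːk/ and /iːk/ are the same ending sound, so the words rhyme.

Yes


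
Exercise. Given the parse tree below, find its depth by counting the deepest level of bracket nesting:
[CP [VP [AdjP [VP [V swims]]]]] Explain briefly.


Count bracket nesting levels:
'[' at pos 0: depth = 1
'[' at pos 4: depth = 2
'[' at pos 8: depth = 3
'[' at pos 14: depth = 4
'[' at pos 18: depth = 5
Maximum depth reached: 5

5


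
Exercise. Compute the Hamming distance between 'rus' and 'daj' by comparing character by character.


Alignment:
Position 1: 'r' vs 'd' = DIFFER
Position 2: 'u' vs 'a' = DIFFER
Position 3: 's' vs 'j' = DIFFER
Total differences: 3

3


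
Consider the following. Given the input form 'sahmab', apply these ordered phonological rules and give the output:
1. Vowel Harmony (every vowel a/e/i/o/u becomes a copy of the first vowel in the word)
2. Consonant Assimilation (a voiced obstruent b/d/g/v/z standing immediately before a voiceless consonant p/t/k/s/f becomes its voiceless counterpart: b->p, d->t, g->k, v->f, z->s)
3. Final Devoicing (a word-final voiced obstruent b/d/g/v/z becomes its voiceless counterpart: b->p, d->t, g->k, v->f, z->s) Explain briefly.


Starting form: 'sahmab'
Rule 1: Vowel Harmony: all vowels already match. No change.
Rule 2: Consonant Assimilation: no voiced obstruent (b/d/g/v/z) stands immediately before a voiceless consonant (p/t/k/s/f). No change.
Rule 3: Final Devoicing: word-final voiced obstruent 'b' becomes voiceless 'p'. 'sahmab' -> 'sahmap'
Final form: 'sahmap'

sahmap


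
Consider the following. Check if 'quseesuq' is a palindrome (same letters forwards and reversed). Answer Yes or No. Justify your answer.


Forward: 'quseesuq'
Reversed: 'quseesuq'
They are identical.

Yes


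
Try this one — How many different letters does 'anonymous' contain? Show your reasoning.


Unique letters in 'anonymous': {a, m, n, o, s, u, y} = 7 distinct letters.

7


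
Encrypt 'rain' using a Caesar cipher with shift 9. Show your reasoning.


Shift each letter by 9: r -> a, a -> j, i -> r, n -> w. Result: 'ajrw'.

ajrw


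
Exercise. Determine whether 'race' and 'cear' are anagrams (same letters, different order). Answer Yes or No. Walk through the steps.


Sorted letters of 'race': 'acer'
Sorted letters of 'cear': 'acer'
They match.

Yes


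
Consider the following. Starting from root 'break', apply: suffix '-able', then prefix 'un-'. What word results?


Step 1: Add suffix '-able' to 'break' = 'breakable'
Step 2: Add prefix 'un-' to 'breakable' = 'unbreakable'

unbreakable


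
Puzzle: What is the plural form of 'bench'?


Apply rule: Add -es (sibilant/fricative ending). 'bench' becomes 'benches'.

benches


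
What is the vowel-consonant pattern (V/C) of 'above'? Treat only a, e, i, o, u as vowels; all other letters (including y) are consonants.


Letter mapping: a = V, b = C, o = V, v = C, e = V.

VCVCV


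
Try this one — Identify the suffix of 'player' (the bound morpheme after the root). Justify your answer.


The word 'player' = 'play' (root) + '-er' (suffix). The suffix is '-er'.

er


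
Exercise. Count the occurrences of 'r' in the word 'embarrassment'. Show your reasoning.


Letter 'r' in 'embarrassment': found at position(s) 5, 6 = 2 occurrence(s).

2


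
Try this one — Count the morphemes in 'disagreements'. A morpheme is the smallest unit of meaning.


Decomposition: dis- (prefix) + agree (root) + -ment (suffix) + -s (plural) = 4 morpheme(s)

4 morphemes


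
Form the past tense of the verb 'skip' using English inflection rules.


Apply rule: Double final consonant and add -ed. 'skip' becomes 'skipped'.

skipped


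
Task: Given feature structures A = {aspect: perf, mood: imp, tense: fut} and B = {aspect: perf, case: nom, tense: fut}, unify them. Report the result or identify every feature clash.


Compare features:
aspect: A=perf vs B=perf -> unified: perf
case: A=_ vs B=nom -> unified: nom
mood: A=imp vs B=_ -> unified: imp
tense: A=fut vs B=fut -> unified: fut
No clashes found.

Unified: {aspect: perf, case: nom, mood: imp, tense: fut}


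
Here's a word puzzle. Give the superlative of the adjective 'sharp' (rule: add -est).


Apply superlative formation (add -est): 'sharp' -> 'sharpest'.

sharpest


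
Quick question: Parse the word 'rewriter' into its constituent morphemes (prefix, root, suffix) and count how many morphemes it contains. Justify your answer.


Step 1: Identify prefix: 're' (meaning: again)
Step 2: Identify root: 'write'
Step 3: Identify suffix(es): 'er'
Decomposition: re- (prefix: again) + write (root) + -er (suffix: one who)
Total morphemes: 3

3 morphemes (re- (prefix: again) + write (root) + -er (suffix: one who))


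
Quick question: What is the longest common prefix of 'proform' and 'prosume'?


Compare from the start: 3 characters match: 'pro'. Mismatch at position 4: 'f' vs 's'.

pro


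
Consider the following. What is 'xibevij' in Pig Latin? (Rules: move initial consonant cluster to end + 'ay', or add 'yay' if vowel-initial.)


'xibevij': move consonant cluster 'x' to end and add 'ay': 'ibevijxay'.

ibevijxay


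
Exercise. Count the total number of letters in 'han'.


Spell out 'han' and number each letter: h(1), a(2), n(3). Total: 3 letters.

3


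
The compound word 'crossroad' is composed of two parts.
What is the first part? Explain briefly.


Split 'crossroad' into 'cross' + 'road'. The first part is 'cross'.

cross


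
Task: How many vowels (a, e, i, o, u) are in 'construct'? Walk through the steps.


Vowels in 'construct': o, u = 2 vowels.

2


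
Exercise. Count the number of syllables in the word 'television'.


Break 'television' into syllables: tel-e-vi-sion -> tel | e | vi | sion = 4 syllables

4 syllables


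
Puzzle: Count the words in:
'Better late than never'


Split into words: Better | late | than | never = 4 words.

4


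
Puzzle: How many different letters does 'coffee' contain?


Unique letters in 'coffee': {c, e, f, o} = 4 distinct letters.

4


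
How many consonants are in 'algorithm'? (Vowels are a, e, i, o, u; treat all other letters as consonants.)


Consonants in 'algorithm': l, g, r, t, h, m = 6 consonants.

6


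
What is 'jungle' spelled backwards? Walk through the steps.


Reverse 'jungle' character by character: 'elgnuj'.

elgnuj


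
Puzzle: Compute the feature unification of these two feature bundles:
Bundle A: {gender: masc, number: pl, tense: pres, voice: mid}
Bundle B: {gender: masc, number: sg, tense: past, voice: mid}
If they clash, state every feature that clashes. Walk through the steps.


Compare features:
gender: A=masc vs B=masc -> unified: masc
number: A=pl vs B=sg -> CLASH
tense: A=pres vs B=past -> CLASH
voice: A=mid vs B=mid -> unified: mid
Clashes detected on features 'number' (pl vs sg) and 'tense' (pres vs past); unification fails.

CLASH on 'number' (pl vs sg) and 'tense' (pres vs past)


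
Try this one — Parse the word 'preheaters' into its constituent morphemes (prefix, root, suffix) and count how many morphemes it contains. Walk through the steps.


Step 1: Identify prefix: 'pre' (meaning: before)
Step 2: Identify root: 'heat'
Step 3: Identify suffix(es): 'er, s'
Decomposition: pre- (prefix: before) + heat (root) + -er (suffix: one who) + -s (plural)
Total morphemes: 4

4 morphemes (pre- (prefix: before) + heat (root) + -er (suffix: one who) + -s (plural))


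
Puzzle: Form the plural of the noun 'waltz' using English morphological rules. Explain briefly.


Apply rule: Add -es (sibilant/fricative ending). 'waltz' becomes 'waltzes'.

waltzes


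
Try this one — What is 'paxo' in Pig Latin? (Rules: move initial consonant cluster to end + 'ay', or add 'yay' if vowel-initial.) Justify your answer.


'paxo': move consonant cluster 'p' to end and add 'ay': 'axopay'.

axopay


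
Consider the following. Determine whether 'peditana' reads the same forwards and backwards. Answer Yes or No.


Forward: 'peditana'
Reversed: 'anatidep'
They differ.

No


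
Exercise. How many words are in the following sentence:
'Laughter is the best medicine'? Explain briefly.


Split into words: Laughter | is | the | best | medicine = 5 words.

5


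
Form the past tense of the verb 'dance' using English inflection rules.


Apply rule: Add -d (word ends in -e). 'dance' becomes 'danced'.

danced


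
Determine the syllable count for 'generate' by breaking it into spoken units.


Break 'generate' into syllables: gen-er-ate -> gen | er | ate = 3 syllables

3 syllables


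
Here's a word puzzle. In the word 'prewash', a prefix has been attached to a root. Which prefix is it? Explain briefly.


The word 'prewash' = 'pre' (prefix) + 'wash' (root). The prefix is 'pre'.

pre


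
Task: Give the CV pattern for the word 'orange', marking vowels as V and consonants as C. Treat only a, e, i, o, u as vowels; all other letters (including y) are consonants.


Letter mapping: o = V, r = C, a = V, n = C, g = C, e = V.

VCVCCV


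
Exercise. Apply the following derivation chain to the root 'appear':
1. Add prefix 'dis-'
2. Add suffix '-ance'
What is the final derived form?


Step 1: Add prefix 'dis-' to 'appear' = 'disappear'
Step 2: Add suffix '-ance' to 'disappear' = 'disappearance'

disappearance


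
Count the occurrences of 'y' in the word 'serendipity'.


Letter 'y' in 'serendipity': found at position(s) 11 = 1 occurrence(s).

1


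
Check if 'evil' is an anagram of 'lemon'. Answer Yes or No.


Sorted letters of 'evil': 'eilv'
Sorted letters of 'lemon': 'elmno'
They do not match.

No


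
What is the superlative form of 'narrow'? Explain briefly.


Apply superlative formation (add -est): 'narrow' -> 'narrowest'.

narrowest


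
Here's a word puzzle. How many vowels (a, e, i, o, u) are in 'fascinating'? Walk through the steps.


Vowels in 'fascinating': a, i, a, i = 4 vowels.

4


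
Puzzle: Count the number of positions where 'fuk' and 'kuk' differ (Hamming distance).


Alignment:
Position 1: 'f' vs 'k' = DIFFER
Position 2: 'u' vs 'u' = match
Position 3: 'k' vs 'k' = match
Total differences: 1

1


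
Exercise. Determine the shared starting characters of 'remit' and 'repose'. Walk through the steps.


Compare from the start: 2 characters match: 're'. Mismatch at position 3: 'm' vs 'p'.

re


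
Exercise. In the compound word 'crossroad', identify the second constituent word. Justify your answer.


Split 'crossroad' into 'cross' + 'road'. The second part is 'road'.

road


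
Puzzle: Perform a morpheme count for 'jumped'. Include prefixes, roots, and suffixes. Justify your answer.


Decomposition: jump (root) + -ed (suffix) = 2 morpheme(s)

2 morphemes


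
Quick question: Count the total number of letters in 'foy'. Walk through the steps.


Spell out 'foy' and number each letter: f(1), o(2), y(3). Total: 3 letters.

3


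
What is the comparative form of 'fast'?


Apply comparative formation (add -er): 'fast' -> 'faster'.

faster


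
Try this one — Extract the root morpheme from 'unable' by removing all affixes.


Remove prefix 'un' from 'unable' to get root 'able'.

able


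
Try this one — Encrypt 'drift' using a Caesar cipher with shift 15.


Shift each letter by 15: d -> s, r -> g, i -> x, f -> u, t -> i. Result: 'sgxui'.

sgxui


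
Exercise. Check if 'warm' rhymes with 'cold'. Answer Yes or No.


Rime (stressed vowel + following sounds) of 'warm': -arm = /ɔːrm/
Rime of 'cold': -old = /oʊld/
/ɔːrm/ and /oʊld/ are different ending sounds, so the words do not rhyme.

No


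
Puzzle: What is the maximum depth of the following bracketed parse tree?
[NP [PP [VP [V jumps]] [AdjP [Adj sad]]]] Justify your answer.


Count bracket nesting levels:
'[' at pos 0: depth = 1
'[' at pos 4: depth = 2
'[' at pos 8: depth = 3
'[' at pos 12: depth = 4
'[' at pos 23: depth = 3
'[' at pos 29: depth = 4
Maximum depth reached: 4

4


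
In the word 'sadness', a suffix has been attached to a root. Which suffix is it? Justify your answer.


The word 'sadness' = 'sad' (root) + '-ness' (suffix). The suffix is '-ness'.

ness


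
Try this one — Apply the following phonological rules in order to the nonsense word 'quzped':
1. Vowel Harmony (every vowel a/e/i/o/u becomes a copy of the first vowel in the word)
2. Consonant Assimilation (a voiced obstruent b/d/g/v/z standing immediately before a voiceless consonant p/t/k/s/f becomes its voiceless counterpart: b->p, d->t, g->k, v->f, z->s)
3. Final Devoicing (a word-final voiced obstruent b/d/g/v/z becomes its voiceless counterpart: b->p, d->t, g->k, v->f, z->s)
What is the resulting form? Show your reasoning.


Starting form: 'quzped'
Rule 1: Vowel Harmony: all vowels become 'u' (matching first vowel). 'quzped' -> 'quzpud'
Rule 2: Consonant Assimilation: voiced obstruent before voiceless consonant becomes voiceless ('zp' -> 'sp'). 'quzpud' -> 'quspud'
Rule 3: Final Devoicing: word-final voiced obstruent 'd' becomes voiceless 't'. 'quspud' -> 'qusput'
Final form: 'qusput'

qusput


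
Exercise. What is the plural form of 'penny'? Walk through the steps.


Apply rule: Change -y to -ies (consonant + y). 'penny' becomes 'pennies'.

pennies


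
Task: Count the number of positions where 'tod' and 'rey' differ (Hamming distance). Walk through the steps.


Alignment:
Position 1: 't' vs 'r' = DIFFER
Position 2: 'o' vs 'e' = DIFFER
Position 3: 'd' vs 'y' = DIFFER
Total differences: 3

3


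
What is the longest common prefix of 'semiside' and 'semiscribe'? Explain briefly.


Compare from the start: 5 characters match: 'semis'. Mismatch at position 6: 'i' vs 'c'.

semis


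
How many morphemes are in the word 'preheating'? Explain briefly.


Decomposition: pre- (prefix) + heat (root) + -ing (suffix) = 3 morpheme(s)

3 morphemes


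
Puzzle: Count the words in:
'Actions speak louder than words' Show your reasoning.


Split into words: Actions | speak | louder | than | words = 5 words.

5


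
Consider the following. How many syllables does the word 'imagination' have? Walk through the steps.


Break 'imagination' into syllables: i-mag-i-na-tion -> i | mag | i | na | tion = 5 syllables

5 syllables


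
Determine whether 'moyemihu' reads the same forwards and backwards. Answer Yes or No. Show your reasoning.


Forward: 'moyemihu'
Reversed: 'uhimeyom'
They differ.

No


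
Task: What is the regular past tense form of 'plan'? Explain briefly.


Apply rule: Double final consonant and add -ed. 'plan' becomes 'planned'.

planned


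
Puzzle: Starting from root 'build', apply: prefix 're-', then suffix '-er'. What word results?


Step 1: Add prefix 're-' to 'build' = 'rebuild'
Step 2: Add suffix '-er' to 'rebuild' = 'rebuilder'

rebuilder


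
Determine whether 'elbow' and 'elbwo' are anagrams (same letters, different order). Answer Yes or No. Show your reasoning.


Sorted letters of 'elbow': 'below'
Sorted letters of 'elbwo': 'below'
They match.

Yes


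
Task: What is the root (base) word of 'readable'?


Remove suffix '-able' from 'readable' to get root 'read'.

read


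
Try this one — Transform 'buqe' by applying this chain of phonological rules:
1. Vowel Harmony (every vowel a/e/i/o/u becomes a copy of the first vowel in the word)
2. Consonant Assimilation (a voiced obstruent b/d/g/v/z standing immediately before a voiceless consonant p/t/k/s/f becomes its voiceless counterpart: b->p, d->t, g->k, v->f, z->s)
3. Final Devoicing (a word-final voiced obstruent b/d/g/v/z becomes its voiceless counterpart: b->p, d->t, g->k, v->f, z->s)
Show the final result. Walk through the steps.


Starting form: 'buqe'
Rule 1: Vowel Harmony: all vowels become 'u' (matching first vowel). 'buqe' -> 'buqu'
Rule 2: Consonant Assimilation: no voiced obstruent (b/d/g/v/z) stands immediately before a voiceless consonant (p/t/k/s/f). No change.
Rule 3: Final Devoicing: the word ends in the vowel 'u', not a consonant. No change.
Final form: 'buqu'

buqu


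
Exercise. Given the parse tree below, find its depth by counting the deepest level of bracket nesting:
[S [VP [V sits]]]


Count bracket nesting levels:
'[' at pos 0: depth = 1
'[' at pos 3: depth = 2
'[' at pos 7: depth = 3
Maximum depth reached: 3

3


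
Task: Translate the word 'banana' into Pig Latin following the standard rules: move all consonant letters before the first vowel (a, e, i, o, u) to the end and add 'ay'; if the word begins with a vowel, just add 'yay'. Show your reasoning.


'banana': move consonant cluster 'b' to end and add 'ay': 'ananabay'.

ananabay
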